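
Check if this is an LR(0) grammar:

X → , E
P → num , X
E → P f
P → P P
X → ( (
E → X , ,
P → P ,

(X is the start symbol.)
Augment with X' → X and build the canonical LR(0) collection (I0 = CLOSURE({[X' → . X]}), then GOTO on every symbol after a dot until no new states appear). It has 16 states:
  I0: { [X → . ( (], [X → . , E], [X' → . X] }  — shift
  I1: { [X → ( . (] }  — shift
  I2: { [E → . P f], [E → . X , ,], [P → . P ,], [P → . P P], [P → . num , X], [X → , . E], [X → . ( (], [X → . , E] }  — shift
  I3: { [X' → X .] }  — accept
  I4: { [X → , E .] }  — reduce
  I5: { [E → P . f], [P → . P ,], [P → . P P], [P → . num , X], [P → P . ,], [P → P . P] }  — shift
  I6: { [E → X . , ,] }  — shift
  I7: { [P → num . , X] }  — shift
  I8: { [P → num , . X], [X → . ( (], [X → . , E] }  — shift
  I9: { [P → num , X .] }  — reduce
  I10: { [E → X , . ,] }  — shift
  I11: { [E → X , , .] }  — reduce
  I12: { [P → P , .] }  — reduce
  I13: { [P → . P ,], [P → . P P], [P → . num , X], [P → P . ,], [P → P . P], [P → P P .] }  — shift, reduce
  I14: { [E → P f .] }  — reduce
  I15: { [X → ( ( .] }  — reduce

Conflict in state I13:
  Shift-reduce conflict between [P → P P .] and [P → P . ,]
So the grammar is NOT LR(0).

Answer: No. Shift-reduce conflict between [P → P P .] and [P → P . ,]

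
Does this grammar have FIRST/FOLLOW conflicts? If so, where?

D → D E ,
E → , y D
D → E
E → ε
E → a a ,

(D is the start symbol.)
Yes. D → D E ',' with FOLLOW(D) on { ',', 'a' }; E → ',' y D with FOLLOW(E) on { ',' }; E → a a ',' with FOLLOW(E) on { 'a' }

A FIRST/FOLLOW conflict occurs when a non-terminal N has a nullable alternative N → β (β ⇒* ε) and another alternative N → α with FIRST(α) ∩ FOLLOW(N) ≠ ∅: on such a lookahead the parser cannot decide between expanding α and letting N vanish via β.

Nullable non-terminals: D, E.
FIRST sets used below: FIRST(D) = { ',', 'a', ε }, FIRST(E) = { ',', 'a', ε }

D: nullable alternative(s) D → E; FOLLOW(D) = { $, ',', 'a' }
  D → D E ,: FIRST \ {ε} = { ',', 'a' } — overlaps FOLLOW(D) on { ',', 'a' }: CONFLICT
  D → E: FIRST \ {ε} = { ',', 'a' } — this is the only nullable alternative, skip

E: nullable alternative(s) E → ε; FOLLOW(E) = { $, ',', 'a' }
  E → , y D: FIRST \ {ε} = { ',' } — overlaps FOLLOW(E) on { ',' }: CONFLICT
  E → ε: FIRST \ {ε} = { } — this is the only nullable alternative, skip
  E → a a ,: FIRST \ {ε} = { 'a' } — overlaps FOLLOW(E) on { 'a' }: CONFLICT

So the grammar has 3 FIRST/FOLLOW conflicts (marked CONFLICT above).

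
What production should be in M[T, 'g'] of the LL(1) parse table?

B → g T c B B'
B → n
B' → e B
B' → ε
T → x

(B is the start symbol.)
Empty (error entry)

To find M[T, 'g'], we find productions for T where 'g' is in the predict set (PREDICT(N → α) = (FIRST(α) \ {ε}) ∪ (FOLLOW(N) if α ⇒* ε)).

T → x: PREDICT = { 'x' }

M[T, 'g'] is empty (no production applies)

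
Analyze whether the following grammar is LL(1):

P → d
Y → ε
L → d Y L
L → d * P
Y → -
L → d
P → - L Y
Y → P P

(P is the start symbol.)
Relevant sets:
  FIRST(P) = { '-', 'd' }
  FOLLOW(Y) = { $, '-', 'd' }

For P:
  PREDICT(P → d) = { 'd' }
  PREDICT(P → '-' L Y) = { '-' }
For Y:
  PREDICT(Y → ε) = { $, '-', 'd' }
  PREDICT(Y → '-') = { '-' }
  PREDICT(Y → P P) = { '-', 'd' }
For L:
  PREDICT(L → d Y L) = { 'd' }
  PREDICT(L → d '*' P) = { 'd' }
  PREDICT(L → d) = { 'd' }

Conflict found: Predict set conflict for Y: { '-' }
The grammar is NOT LL(1).

Answer: No. Predict set conflict for Y: { '-' }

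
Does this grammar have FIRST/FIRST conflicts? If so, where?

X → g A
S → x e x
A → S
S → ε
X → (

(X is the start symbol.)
Productions for X:
  X → g A: FIRST = { 'g' }
  X → (: FIRST = { '(' }
Productions for S:
  S → x e x: FIRST = { 'x' }
  S → ε: FIRST = { ε }
A has only one production, so no FIRST/FIRST conflict is possible there.

All alternatives of each non-terminal have pairwise disjoint FIRST sets.

Answer: No FIRST/FIRST conflicts.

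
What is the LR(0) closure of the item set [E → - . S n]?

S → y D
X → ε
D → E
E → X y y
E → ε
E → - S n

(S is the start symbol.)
{ [E → - . S n], [S → . y D] }

Start with: [E → - . S n]
  [E → - . S n] has the dot before S: add [S → . y D]
No further items can be added.

CLOSURE = { [E → - . S n], [S → . y D] }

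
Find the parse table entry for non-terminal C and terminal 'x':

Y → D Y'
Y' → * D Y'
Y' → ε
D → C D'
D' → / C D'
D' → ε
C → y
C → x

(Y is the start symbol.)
C → x

To find M[C, 'x'], we find productions for C where 'x' is in the predict set (PREDICT(N → α) = (FIRST(α) \ {ε}) ∪ (FOLLOW(N) if α ⇒* ε)).

C → y: PREDICT = { 'y' }
C → x: PREDICT = { 'x' }
  'x' is in predict set, so this production goes in M[C, 'x']

M[C, 'x'] = C → x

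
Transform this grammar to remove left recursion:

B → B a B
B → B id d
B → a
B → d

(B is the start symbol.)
B → a B'
B → d B'
B' → a B B'
B' → id d B'
B' → ε

B is directly left-recursive. The standard transformation for
  A → A α₁ | ... | A α_m | β₁ | ... | β_n
is
  A  → β₁ A' | ... | β_n A'
  A' → α₁ A' | ... | α_m A' | ε

B → a becomes B → a B'
B → d becomes B → d B'
B → B a B becomes B' → a B B'
B → B id d becomes B' → id d B'
Add B' → ε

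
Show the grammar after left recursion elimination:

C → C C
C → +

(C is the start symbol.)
C is directly left-recursive. The standard transformation for
  A → A α₁ | ... | A α_m | β₁ | ... | β_n
is
  A  → β₁ A' | ... | β_n A'
  A' → α₁ A' | ... | α_m A' | ε

C → + becomes C → + C'
C → C C becomes C' → C C'
Add C' → ε

Resulting grammar:
C → + C'
C' → C C'
C' → ε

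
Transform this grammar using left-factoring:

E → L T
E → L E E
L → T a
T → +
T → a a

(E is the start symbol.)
Left-factoring transforms A → αβ₁ | αβ₂ into A → αA' and A' → β₁ | β₂
(α is the longest common prefix among the alternatives). Repeat until
no nonterminal has two alternatives with a common prefix.

Round 1: E has alternatives sharing prefix 'L'. Introduce E': E → L E'
  Add: E' → T
  Add: E' → E E

No remaining common prefixes — done.

Resulting grammar:
E → L E'
E' → T
E' → E E
L → T a
T → +
T → a a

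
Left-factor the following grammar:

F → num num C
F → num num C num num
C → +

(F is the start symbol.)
Left-factoring transforms A → αβ₁ | αβ₂ into A → αA' and A' → β₁ | β₂
(α is the longest common prefix among the alternatives). Repeat until
no nonterminal has two alternatives with a common prefix.

Round 1: F has alternatives sharing prefix 'num num C'. Introduce F': F → num num C F'
  Add: F' → ε
  Add: F' → num num

No remaining common prefixes — done.

Resulting grammar:
F → num num C F'
F' → ε
F' → num num
C → +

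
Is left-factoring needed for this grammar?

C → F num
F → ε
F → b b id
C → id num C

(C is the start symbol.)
No, left-factoring is not needed

Left-factoring is needed when two productions for the same non-terminal
share a common prefix on the right-hand side.

Productions for C:
  C → F num
  C → id num C
Productions for F:
  F → ε
  F → b b id

No common prefixes found.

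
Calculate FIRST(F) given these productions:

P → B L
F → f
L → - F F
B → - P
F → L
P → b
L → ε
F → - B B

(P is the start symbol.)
{ '-', 'f', ε }

To compute FIRST(F), examine every production with F on the left-hand side, reading each right-hand side left to right until a non-nullable symbol is reached.

FIRST sets of the other non-terminals involved (by the same procedure, iterated to a fixed point):
  FIRST(L) = { '-', ε }

From F → f:
  - f is a terminal: add 'f' and stop
From F → L:
  - L is a non-terminal: add FIRST(L) \ {ε} = { '-' }
    L is nullable and nothing follows, so the whole right-hand side can vanish: ε ∈ FIRST(F)
From F → - B B:
  - '-' is a terminal: add '-' and stop

Collecting: FIRST(F) = { '-', 'f', ε }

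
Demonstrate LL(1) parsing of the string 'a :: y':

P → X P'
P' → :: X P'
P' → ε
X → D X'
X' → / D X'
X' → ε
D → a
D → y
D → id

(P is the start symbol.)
LL(1) parsing maintains a stack (initially the start symbol over $) and the input. At each step: if the stack top is a terminal, match it against the current input token; if it is a non-terminal N, replace it with the RHS of M[N, lookahead] (the unique production whose predict set contains the lookahead).

Stack is shown with the top on the left.

Stack      Input     Action
---------------------------
P $        a :: y $  output P → X P'
X P' $     a :: y $  output X → D X'
D X' P' $  a :: y $  output D → a
a X' P' $  a :: y $  match 'a'
X' P' $    :: y $    output X' → ε
P' $       :: y $    output P' → :: X P'
:: X P' $  :: y $    match '::'
X P' $     y $       output X → D X'
D X' P' $  y $       output D → y
y X' P' $  y $       match 'y'
X' P' $    $         output X' → ε
P' $       $         output P' → ε
$          $         accept

The string is accepted.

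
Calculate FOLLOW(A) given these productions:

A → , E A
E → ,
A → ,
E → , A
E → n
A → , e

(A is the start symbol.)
{ $, ',' }

To compute FOLLOW(A), find every occurrence of A on a right-hand side N → α A β: add FIRST(β) \ {ε}, and if β is empty or nullable also add FOLLOW(N). Iterate to a fixed point.

A is the start symbol, so $ ∈ FOLLOW(A).
In A → , E A: A is at the end; this adds FOLLOW(A) to itself — nothing new
In E → , A: A is at the end, add FOLLOW(E)

The FOLLOW sets referred to above (computed the same way, to a fixed point):
  FOLLOW(E) = { ',' }

Taking the union: FOLLOW(A) = { $, ',' }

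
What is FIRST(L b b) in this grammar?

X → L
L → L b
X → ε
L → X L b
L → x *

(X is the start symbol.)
{ 'x' }

FIRST sets of the non-terminals involved (from the grammar, by fixed-point iteration):
  FIRST(L) = { 'x' }

To compute FIRST(L b b), process the symbols left to right:
Symbol L is a non-terminal. Add FIRST(L) \ {ε} = { 'x' }
L is not nullable (ε ∉ FIRST(L)), so stop here.
FIRST(L b b) = { 'x' }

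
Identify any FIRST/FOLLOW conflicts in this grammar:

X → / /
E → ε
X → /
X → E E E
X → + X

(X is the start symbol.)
Nullable non-terminals: E, X.
FIRST sets used below: FIRST(E) = { ε }
E has a nullable alternative but only one production, so nothing to check.

X: nullable alternative(s) X → E E E; FOLLOW(X) = { $ }
  X → / /: FIRST \ {ε} = { '/' } — disjoint from FOLLOW(X)
  X → /: FIRST \ {ε} = { '/' } — disjoint from FOLLOW(X)
  X → E E E: FIRST \ {ε} = { } — this is the only nullable alternative, skip
  X → + X: FIRST \ {ε} = { '+' } — disjoint from FOLLOW(X)

No FIRST/FOLLOW conflicts found.

Answer: No FIRST/FOLLOW conflicts.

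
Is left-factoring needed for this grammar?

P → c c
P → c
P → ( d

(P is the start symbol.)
Left-factoring is needed when two productions for the same non-terminal
share a common prefix on the right-hand side.

Productions for P:
  P → c c
  P → c
  P → ( d

Found common prefix 'c' in productions for P

Answer: Yes, P has productions with common prefix 'c'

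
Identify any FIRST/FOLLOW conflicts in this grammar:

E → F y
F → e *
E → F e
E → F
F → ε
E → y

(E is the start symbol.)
A FIRST/FOLLOW conflict occurs when a non-terminal N has a nullable alternative N → β (β ⇒* ε) and another alternative N → α with FIRST(α) ∩ FOLLOW(N) ≠ ∅: on such a lookahead the parser cannot decide between expanding α and letting N vanish via β.

Nullable non-terminals: E, F.
FIRST sets used below: FIRST(F) = { 'e', ε }

E: nullable alternative(s) E → F; FOLLOW(E) = { $ }
  E → F y: FIRST \ {ε} = { 'e', 'y' } — disjoint from FOLLOW(E)
  E → F e: FIRST \ {ε} = { 'e' } — disjoint from FOLLOW(E)
  E → F: FIRST \ {ε} = { 'e' } — this is the only nullable alternative, skip
  E → y: FIRST \ {ε} = { 'y' } — disjoint from FOLLOW(E)

F: nullable alternative(s) F → ε; FOLLOW(F) = { $, 'e', 'y' }
  F → e *: FIRST \ {ε} = { 'e' } — overlaps FOLLOW(F) on { 'e' }: CONFLICT
  F → ε: FIRST \ {ε} = { } — this is the only nullable alternative, skip

So the grammar has 1 FIRST/FOLLOW conflict (marked CONFLICT above).

Answer: Yes. F → e '*' with FOLLOW(F) on { 'e' }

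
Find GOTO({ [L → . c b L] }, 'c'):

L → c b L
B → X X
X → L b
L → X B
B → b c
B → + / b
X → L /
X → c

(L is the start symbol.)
{ [L → c . b L] }

GOTO(I, 'c') = CLOSURE({ [A → αX.β] : [A → α.Xβ] ∈ I, X = 'c' })

Items with dot before 'c', with the dot advanced:
  [L → . c b L] → [L → c . b L]
Closure adds nothing (no advanced item has the dot before a non-terminal).

GOTO = { [L → c . b L] }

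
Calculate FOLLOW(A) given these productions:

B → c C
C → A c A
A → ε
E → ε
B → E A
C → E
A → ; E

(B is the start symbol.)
{ $, 'c' }

In C → A c A: A is followed by c A, add FIRST(c A) \ {ε} = { 'c' }
In C → A c A: A is at the end, add FOLLOW(C)
In B → E A: A is at the end, add FOLLOW(B)

The FOLLOW sets referred to above (computed the same way, to a fixed point):
  FOLLOW(C) = { $ }
  FOLLOW(B) = { $ }

Taking the union: FOLLOW(A) = { $, 'c' }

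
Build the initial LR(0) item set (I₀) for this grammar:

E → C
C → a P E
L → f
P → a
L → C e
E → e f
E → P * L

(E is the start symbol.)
{ [C → . a P E], [E → . C], [E → . P * L], [E → . e f], [E' → . E], [P → . a] }

First, augment the grammar with E' → E
I₀ = CLOSURE({ [E' → . E] }):
  [E' → . E] has the dot before E: add [E → . C], [E → . e f], [E → . P * L]
  [E → . C] has the dot before C: add [C → . a P E]
  [E → . P * L] has the dot before P: add [P → . a]
No further items can be added.

I₀ = { [C → . a P E], [E → . C], [E → . P * L], [E → . e f], [E' → . E], [P → . a] }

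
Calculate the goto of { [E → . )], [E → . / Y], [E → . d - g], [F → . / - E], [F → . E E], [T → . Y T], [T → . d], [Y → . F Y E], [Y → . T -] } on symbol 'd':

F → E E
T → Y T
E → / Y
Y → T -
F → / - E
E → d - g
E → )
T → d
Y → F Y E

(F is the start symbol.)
GOTO(I, 'd') = CLOSURE({ [A → αX.β] : [A → α.Xβ] ∈ I, X = 'd' })

Items with dot before 'd', with the dot advanced:
  [E → . d - g] → [E → d . - g]
  [T → . d] → [T → d .]
Closure adds nothing (no advanced item has the dot before a non-terminal).

GOTO = { [E → d . - g], [T → d .] }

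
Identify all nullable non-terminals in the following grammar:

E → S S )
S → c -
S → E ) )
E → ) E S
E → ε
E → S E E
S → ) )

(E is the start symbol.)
A non-terminal is nullable if it can derive ε (the empty string): either it has an ε-production, or it has a production whose right-hand side consists entirely of nullable non-terminals.

ε-productions: E → ε
So E is immediately nullable.
No further non-terminal can be added: every production for the remaining non-terminals contains a terminal or a non-nullable non-terminal.
Nullable = { 'E' }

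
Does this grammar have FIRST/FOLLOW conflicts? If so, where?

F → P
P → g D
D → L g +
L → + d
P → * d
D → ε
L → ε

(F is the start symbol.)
A FIRST/FOLLOW conflict occurs when a non-terminal N has a nullable alternative N → β (β ⇒* ε) and another alternative N → α with FIRST(α) ∩ FOLLOW(N) ≠ ∅: on such a lookahead the parser cannot decide between expanding α and letting N vanish via β.

Nullable non-terminals: D, L.
FIRST sets used below: FIRST(L) = { '+', ε }

D: nullable alternative(s) D → ε; FOLLOW(D) = { $ }
  D → L g +: FIRST \ {ε} = { '+', 'g' } — disjoint from FOLLOW(D)
  D → ε: FIRST \ {ε} = { } — this is the only nullable alternative, skip

L: nullable alternative(s) L → ε; FOLLOW(L) = { 'g' }
  L → + d: FIRST \ {ε} = { '+' } — disjoint from FOLLOW(L)
  L → ε: FIRST \ {ε} = { } — this is the only nullable alternative, skip

F, P have no nullable alternative, so no FIRST/FOLLOW check is needed there.

No FIRST/FOLLOW conflicts found.

Answer: No FIRST/FOLLOW conflicts.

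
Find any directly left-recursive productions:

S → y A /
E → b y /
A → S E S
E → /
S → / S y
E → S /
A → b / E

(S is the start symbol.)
No direct left recursion

Direct left recursion occurs when N → N α for some non-terminal N (the right-hand side begins with the left-hand side itself).

S → y A /: starts with y
E → b y /: starts with b
A → S E S: starts with S
E → /: starts with '/'
S → / S y: starts with '/'
E → S /: starts with S
A → b / E: starts with b

No direct left recursion found.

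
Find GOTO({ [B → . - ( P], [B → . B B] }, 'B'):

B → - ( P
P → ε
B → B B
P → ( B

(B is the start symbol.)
GOTO(I, 'B') = CLOSURE({ [A → αX.β] : [A → α.Xβ] ∈ I, X = 'B' })

Items with dot before 'B', with the dot advanced:
  [B → . B B] → [B → B . B]
Closure of the advanced items:
  [B → B . B] has the dot before B: add [B → . - ( P], [B → . B B]

GOTO = { [B → . - ( P], [B → . B B], [B → B . B] }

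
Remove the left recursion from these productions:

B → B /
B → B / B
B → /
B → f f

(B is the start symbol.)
B is directly left-recursive. The standard transformation for
  A → A α₁ | ... | A α_m | β₁ | ... | β_n
is
  A  → β₁ A' | ... | β_n A'
  A' → α₁ A' | ... | α_m A' | ε

B → / becomes B → / B'
B → f f becomes B → f f B'
B → B / becomes B' → / B'
B → B / B becomes B' → / B B'
Add B' → ε

Resulting grammar:
B → / B'
B → f f B'
B' → / B'
B' → / B B'
B' → ε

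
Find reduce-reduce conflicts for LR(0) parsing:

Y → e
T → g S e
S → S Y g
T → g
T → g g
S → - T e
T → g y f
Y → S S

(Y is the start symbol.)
Yes — I14: [T → g S e .] vs [Y → e .]

Augment with Y' → Y and build the canonical LR(0) collection (I0 = CLOSURE({[Y' → . Y]}), then GOTO on every symbol after a dot until no new states appear). It has 16 states:
  I0: { [S → . - T e], [S → . S Y g], [Y → . S S], [Y → . e], [Y' → . Y] }  — shift
  I1: { [S → - . T e], [T → . g S e], [T → . g g], [T → . g y f], [T → . g] }  — shift
  I2: { [S → . - T e], [S → . S Y g], [S → S . Y g], [Y → . S S], [Y → . e], [Y → S . S] }  — shift
  I3: { [Y' → Y .] }  — accept
  I4: { [Y → e .] }  — reduce
  I5: { [S → . - T e], [S → . S Y g], [S → S . Y g], [Y → . S S], [Y → . e], [Y → S . S], [Y → S S .] }  — shift, reduce
  I6: { [S → S Y . g] }  — shift
  I7: { [S → S Y g .] }  — reduce
  I8: { [S → - T . e] }  — shift
  I9: { [S → . - T e], [S → . S Y g], [T → g . S e], [T → g . g], [T → g . y f], [T → g .] }  — shift, reduce
  I10: { [S → . - T e], [S → . S Y g], [S → S . Y g], [T → g S . e], [Y → . S S], [Y → . e] }  — shift
  I11: { [T → g g .] }  — reduce
  I12: { [T → g y . f] }  — shift
  I13: { [T → g y f .] }  — reduce
  I14: { [T → g S e .], [Y → e .] }  — 2 reduces
  I15: { [S → - T e .] }  — reduce

I14 contains complete items [T → g S e .], [Y → e .] — reduce-reduce conflict.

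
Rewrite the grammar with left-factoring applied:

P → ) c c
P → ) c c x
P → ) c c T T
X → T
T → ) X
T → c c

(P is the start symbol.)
Left-factoring transforms A → αβ₁ | αβ₂ into A → αA' and A' → β₁ | β₂
(α is the longest common prefix among the alternatives). Repeat until
no nonterminal has two alternatives with a common prefix.

Round 1: P has alternatives sharing prefix ') c c'. Introduce P': P → ) c c P'
  Add: P' → ε
  Add: P' → x
  Add: P' → T T

No remaining common prefixes — done.

Resulting grammar:
P → ) c c P'
P' → ε
P' → x
P' → T T
X → T
T → ) X
T → c c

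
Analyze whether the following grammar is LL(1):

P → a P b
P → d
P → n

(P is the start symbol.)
For P:
  PREDICT(P → a P b) = { 'a' }
  PREDICT(P → d) = { 'd' }
  PREDICT(P → n) = { 'n' }

All predict sets are disjoint. The grammar IS LL(1).

Answer: Yes, the grammar is LL(1).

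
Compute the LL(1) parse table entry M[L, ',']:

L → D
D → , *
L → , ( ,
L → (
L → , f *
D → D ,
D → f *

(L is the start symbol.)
To find M[L, ','], we find productions for L where ',' is in the predict set (PREDICT(N → α) = (FIRST(α) \ {ε}) ∪ (FOLLOW(N) if α ⇒* ε)).

Relevant sets:
  FIRST(D) = { ',', 'f' }

L → D: PREDICT = { ',', 'f' }
  ',' is in predict set, so this production goes in M[L, ',']
L → , ( ,: PREDICT = { ',' }
  ',' is in predict set, so this production goes in M[L, ',']
L → (: PREDICT = { '(' }
L → , f *: PREDICT = { ',' }
  ',' is in predict set, so this production goes in M[L, ',']

M[L, ','] = L → D, L → , ( ,, L → , f *  (a multiply-defined cell — the grammar is not LL(1))

Answer: L → D, L → , ( ,, L → , f *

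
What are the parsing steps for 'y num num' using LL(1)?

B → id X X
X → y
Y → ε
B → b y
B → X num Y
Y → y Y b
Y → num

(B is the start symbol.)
LL(1) parsing maintains a stack (initially the start symbol over $) and the input. At each step: if the stack top is a terminal, match it against the current input token; if it is a non-terminal N, replace it with the RHS of M[N, lookahead] (the unique production whose predict set contains the lookahead).

Stack is shown with the top on the left.

Stack      Input        Action
------------------------------
B $        y num num $  output B → X num Y
X num Y $  y num num $  output X → y
y num Y $  y num num $  match 'y'
num Y $    num num $    match 'num'
Y $        num $        output Y → num
num $      num $        match 'num'
$          $            accept

The string is accepted.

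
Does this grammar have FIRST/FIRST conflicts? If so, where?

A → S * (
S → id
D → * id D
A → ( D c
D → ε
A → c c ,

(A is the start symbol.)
No FIRST/FIRST conflicts.

FIRST sets of the non-terminals at (or reachable through a nullable prefix from) the front of some alternative:
  FIRST(S) = { 'id' }

Productions for A:
  A → S * (: FIRST = { 'id' }
  A → ( D c: FIRST = { '(' }
  A → c c ,: FIRST = { 'c' }
Productions for D:
  D → * id D: FIRST = { '*' }
  D → ε: FIRST = { ε }
S has only one production, so no FIRST/FIRST conflict is possible there.

All alternatives of each non-terminal have pairwise disjoint FIRST sets.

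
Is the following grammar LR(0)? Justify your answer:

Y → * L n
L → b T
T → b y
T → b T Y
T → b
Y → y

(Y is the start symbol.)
A grammar is LR(0) if no state in the canonical LR(0) collection has:
  - both a shift item (dot before a terminal) and a complete item (shift-reduce conflict), or
  - two or more complete items (reduce-reduce conflict; the accept item [Y' → Y .] counts as a complete item here).

Augment with Y' → Y and build the canonical LR(0) collection (I0 = CLOSURE({[Y' → . Y]}), then GOTO on every symbol after a dot until no new states appear). It has 12 states:
  I0: { [Y → . * L n], [Y → . y], [Y' → . Y] }  — shift
  I1: { [L → . b T], [Y → * . L n] }  — shift
  I2: { [Y' → Y .] }  — accept
  I3: { [Y → y .] }  — reduce
  I4: { [Y → * L . n] }  — shift
  I5: { [L → b . T], [T → . b T Y], [T → . b y], [T → . b] }  — shift
  I6: { [L → b T .] }  — reduce
  I7: { [T → . b T Y], [T → . b y], [T → . b], [T → b . T Y], [T → b . y], [T → b .] }  — shift, reduce
  I8: { [T → b T . Y], [Y → . * L n], [Y → . y] }  — shift
  I9: { [T → b y .] }  — reduce
  I10: { [T → b T Y .] }  — reduce
  I11: { [Y → * L n .] }  — reduce

Conflict in state I7:
  Shift-reduce conflict between [T → b .] and [T → . b]
So the grammar is NOT LR(0).

Answer: No. Shift-reduce conflict between [T → b .] and [T → . b]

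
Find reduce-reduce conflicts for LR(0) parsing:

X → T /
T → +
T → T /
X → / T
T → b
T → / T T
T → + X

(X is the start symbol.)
Augment with X' → X and build the canonical LR(0) collection (I0 = CLOSURE({[X' → . X]}), then GOTO on every symbol after a dot until no new states appear). It has 14 states:
  I0: { [T → . + X], [T → . +], [T → . / T T], [T → . T /], [T → . b], [X → . / T], [X → . T /], [X' → . X] }  — shift
  I1: { [T → + . X], [T → + .], [T → . + X], [T → . +], [T → . / T T], [T → . T /], [T → . b], [X → . / T], [X → . T /] }  — shift, reduce
  I2: { [T → . + X], [T → . +], [T → . / T T], [T → . T /], [T → . b], [T → / . T T], [X → / . T] }  — shift
  I3: { [T → T . /], [X → T . /] }  — shift
  I4: { [X' → X .] }  — accept
  I5: { [T → b .] }  — reduce
  I6: { [T → T / .], [X → T / .] }  — 2 reduces
  I7: { [T → . + X], [T → . +], [T → . / T T], [T → . T /], [T → . b], [T → / . T T] }  — shift
  I8: { [T → . + X], [T → . +], [T → . / T T], [T → . T /], [T → . b], [T → / T . T], [T → T . /], [X → / T .] }  — shift, reduce
  I9: { [T → . + X], [T → . +], [T → . / T T], [T → . T /], [T → . b], [T → / . T T], [T → T / .] }  — shift, reduce
  I10: { [T → / T T .], [T → T . /] }  — shift, reduce
  I11: { [T → T / .] }  — reduce
  I12: { [T → . + X], [T → . +], [T → . / T T], [T → . T /], [T → . b], [T → / T . T], [T → T . /] }  — shift
  I13: { [T → + X .] }  — reduce

I6 contains complete items [T → T / .], [X → T / .] — reduce-reduce conflict.

Answer: Yes — I6: [T → T / .] vs [X → T / .]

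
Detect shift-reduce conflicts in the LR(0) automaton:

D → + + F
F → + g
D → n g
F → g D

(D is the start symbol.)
A shift-reduce conflict occurs when an LR(0) state has both:
  - a complete (reduce) item [A → α .] (dot at the end), and
  - a shift item [B → β . c γ] (dot before a terminal).

Augment with D' → D and build the canonical LR(0) collection (I0 = CLOSURE({[D' → . D]}), then GOTO on every symbol after a dot until no new states appear). It has 11 states:
  I0: { [D → . + + F], [D → . n g], [D' → . D] }  — shift
  I1: { [D → + . + F] }  — shift
  I2: { [D' → D .] }  — accept
  I3: { [D → n . g] }  — shift
  I4: { [D → n g .] }  — reduce
  I5: { [D → + + . F], [F → . + g], [F → . g D] }  — shift
  I6: { [F → + . g] }  — shift
  I7: { [D → + + F .] }  — reduce
  I8: { [D → . + + F], [D → . n g], [F → g . D] }  — shift
  I9: { [F → g D .] }  — reduce
  I10: { [F → + g .] }  — reduce

No state contains both a complete item and a shift item.

Answer: No shift-reduce conflicts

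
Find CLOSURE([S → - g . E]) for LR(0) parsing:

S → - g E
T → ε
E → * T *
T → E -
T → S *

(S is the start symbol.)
{ [E → . * T *], [S → - g . E] }

To compute CLOSURE, for each item [A → α.Bβ] where B is a non-terminal, add [B → .γ] for all productions B → γ; repeat for the newly added items until nothing changes.

Start with: [S → - g . E]
  [S → - g . E] has the dot before E: add [E → . * T *]
No further items can be added.

CLOSURE = { [E → . * T *], [S → - g . E] }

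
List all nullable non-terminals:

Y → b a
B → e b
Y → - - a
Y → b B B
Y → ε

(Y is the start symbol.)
{ 'Y' }

A non-terminal is nullable if it can derive ε (the empty string): either it has an ε-production, or it has a production whose right-hand side consists entirely of nullable non-terminals.

ε-productions: Y → ε
So Y is immediately nullable.
No further non-terminal can be added: every production for the remaining non-terminals contains a terminal or a non-nullable non-terminal.
Nullable = { 'Y' }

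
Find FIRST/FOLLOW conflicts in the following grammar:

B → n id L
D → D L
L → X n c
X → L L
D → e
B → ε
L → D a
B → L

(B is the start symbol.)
No FIRST/FOLLOW conflicts.

Nullable non-terminals: B.
FIRST sets used below: FIRST(L) = { 'e' }

B: nullable alternative(s) B → ε; FOLLOW(B) = { $ }
  B → n id L: FIRST \ {ε} = { 'n' } — disjoint from FOLLOW(B)
  B → ε: FIRST \ {ε} = { } — this is the only nullable alternative, skip
  B → L: FIRST \ {ε} = { 'e' } — disjoint from FOLLOW(B)

D, L, X have no nullable alternative, so no FIRST/FOLLOW check is needed there.

No FIRST/FOLLOW conflicts found.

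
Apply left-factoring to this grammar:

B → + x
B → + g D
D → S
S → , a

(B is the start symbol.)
Left-factoring transforms A → αβ₁ | αβ₂ into A → αA' and A' → β₁ | β₂
(α is the longest common prefix among the alternatives). Repeat until
no nonterminal has two alternatives with a common prefix.

Round 1: B has alternatives sharing prefix '+'. Introduce B': B → + B'
  Add: B' → x
  Add: B' → g D

No remaining common prefixes — done.

Resulting grammar:
B → + B'
B' → x
B' → g D
D → S
S → , a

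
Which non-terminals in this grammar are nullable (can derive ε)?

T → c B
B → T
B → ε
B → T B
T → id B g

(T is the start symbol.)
{ 'B' }

A non-terminal is nullable if it can derive ε (the empty string): either it has an ε-production, or it has a production whose right-hand side consists entirely of nullable non-terminals.

ε-productions: B → ε
So B is immediately nullable.
No further non-terminal can be added: every production for the remaining non-terminals contains a terminal or a non-nullable non-terminal.
Nullable = { 'B' }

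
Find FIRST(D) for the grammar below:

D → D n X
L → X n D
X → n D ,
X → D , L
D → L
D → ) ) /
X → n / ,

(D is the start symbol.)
{ ')', 'n' }

To compute FIRST(D), examine every production with D on the left-hand side, reading each right-hand side left to right until a non-nullable symbol is reached.

FIRST sets of the other non-terminals involved (by the same procedure, iterated to a fixed point):
  FIRST(L) = { ')', 'n' }

From D → D n X:
  - D is the symbol being defined: contributes nothing new
    D is not nullable, so stop
From D → L:
  - L is a non-terminal: add FIRST(L) \ {ε} = { ')', 'n' }
    L is not nullable, so stop
From D → ) ) /:
  - ')' is a terminal: add ')' and stop

Collecting: FIRST(D) = { ')', 'n' }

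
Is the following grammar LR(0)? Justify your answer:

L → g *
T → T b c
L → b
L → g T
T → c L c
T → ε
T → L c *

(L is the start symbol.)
No. Shift-reduce conflict between [T → .] and [L → . b]

Augment with L' → L and build the canonical LR(0) collection (I0 = CLOSURE({[L' → . L]}), then GOTO on every symbol after a dot until no new states appear). It has 14 states:
  I0: { [L → . b], [L → . g *], [L → . g T], [L' → . L] }  — shift
  I1: { [L' → L .] }  — accept
  I2: { [L → b .] }  — reduce
  I3: { [L → . b], [L → . g *], [L → . g T], [L → g . *], [L → g . T], [T → . L c *], [T → . T b c], [T → . c L c], [T → .] }  — shift, reduce
  I4: { [L → g * .] }  — reduce
  I5: { [T → L . c *] }  — shift
  I6: { [L → g T .], [T → T . b c] }  — shift, reduce
  I7: { [L → . b], [L → . g *], [L → . g T], [T → c . L c] }  — shift
  I8: { [T → c L . c] }  — shift
  I9: { [T → c L c .] }  — reduce
  I10: { [T → T b . c] }  — shift
  I11: { [T → T b c .] }  — reduce
  I12: { [T → L c . *] }  — shift
  I13: { [T → L c * .] }  — reduce

Conflict in state I3:
  Shift-reduce conflict between [T → .] and [L → . b]
So the grammar is NOT LR(0).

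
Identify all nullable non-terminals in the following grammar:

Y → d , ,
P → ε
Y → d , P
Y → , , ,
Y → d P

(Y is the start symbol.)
{ 'P' }

A non-terminal is nullable if it can derive ε (the empty string): either it has an ε-production, or it has a production whose right-hand side consists entirely of nullable non-terminals.

ε-productions: P → ε
So P is immediately nullable.
No further non-terminal can be added: every production for the remaining non-terminals contains a terminal or a non-nullable non-terminal.
Nullable = { 'P' }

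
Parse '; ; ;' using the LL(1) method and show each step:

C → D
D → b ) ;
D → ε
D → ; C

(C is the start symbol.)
Stack is shown with the top on the left.

Stack  Input    Action
----------------------
C $    ; ; ; $  output C → D
D $    ; ; ; $  output D → ; C
; C $  ; ; ; $  match ';'
C $    ; ; $    output C → D
D $    ; ; $    output D → ; C
; C $  ; ; $    match ';'
C $    ; $      output C → D
D $    ; $      output D → ; C
; C $  ; $      match ';'
C $    $        output C → D
D $    $        output D → ε
$      $        accept

The string is accepted.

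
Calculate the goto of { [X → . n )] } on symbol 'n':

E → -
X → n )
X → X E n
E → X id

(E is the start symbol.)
GOTO(I, 'n') = CLOSURE({ [A → αX.β] : [A → α.Xβ] ∈ I, X = 'n' })

Items with dot before 'n', with the dot advanced:
  [X → . n )] → [X → n . )]
Closure adds nothing (no advanced item has the dot before a non-terminal).

GOTO = { [X → n . )] }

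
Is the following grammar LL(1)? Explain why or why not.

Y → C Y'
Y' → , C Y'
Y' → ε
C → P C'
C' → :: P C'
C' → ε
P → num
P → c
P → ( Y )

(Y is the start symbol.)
A grammar is LL(1) if for each non-terminal N with multiple productions, the predict sets of those productions are pairwise disjoint, where PREDICT(N → α) = (FIRST(α) \ {ε}) ∪ (FOLLOW(N) if α ⇒* ε).

Relevant sets:
  FOLLOW(Y') = { $, ')' }
  FOLLOW(C') = { $, ')', ',' }

For Y':
  PREDICT(Y' → ',' C Y') = { ',' }
  PREDICT(Y' → ε) = { $, ')' }
For C':
  PREDICT(C' → :: P C') = { '::' }
  PREDICT(C' → ε) = { $, ')', ',' }
For P:
  PREDICT(P → num) = { 'num' }
  PREDICT(P → c) = { 'c' }
  PREDICT(P → '(' Y ')') = { '(' }
Y, C have a single production, so nothing to check there.

All predict sets are disjoint. The grammar IS LL(1).

Answer: Yes, the grammar is LL(1).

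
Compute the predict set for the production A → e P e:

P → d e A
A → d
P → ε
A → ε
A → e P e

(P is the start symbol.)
{ 'e' }

PREDICT(A → e P e) = (FIRST(RHS) \ {ε}) ∪ (FOLLOW(A) if ε ∈ FIRST(RHS), i.e. RHS ⇒* ε)
FIRST(e P e) = { 'e' }
ε ∉ FIRST(e P e), so FOLLOW(A) is not added.
PREDICT(A → e P e) = { 'e' }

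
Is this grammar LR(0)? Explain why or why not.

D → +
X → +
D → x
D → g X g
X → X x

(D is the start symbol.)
Yes, the grammar is LR(0)

A grammar is LR(0) if no state in the canonical LR(0) collection has:
  - both a shift item (dot before a terminal) and a complete item (shift-reduce conflict), or
  - two or more complete items (reduce-reduce conflict; the accept item [D' → D .] counts as a complete item here).

Augment with D' → D and build the canonical LR(0) collection (I0 = CLOSURE({[D' → . D]}), then GOTO on every symbol after a dot until no new states appear). It has 9 states:
  I0: { [D → . +], [D → . g X g], [D → . x], [D' → . D] }  — shift
  I1: { [D → + .] }  — reduce
  I2: { [D' → D .] }  — accept
  I3: { [D → g . X g], [X → . +], [X → . X x] }  — shift
  I4: { [D → x .] }  — reduce
  I5: { [X → + .] }  — reduce
  I6: { [D → g X . g], [X → X . x] }  — shift
  I7: { [D → g X g .] }  — reduce
  I8: { [X → X x .] }  — reduce

Every state is either a pure shift/goto state or contains exactly one complete item and nothing to shift — no conflicts. The grammar is LR(0).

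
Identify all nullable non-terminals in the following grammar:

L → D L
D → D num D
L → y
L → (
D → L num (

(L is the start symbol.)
A non-terminal is nullable if it can derive ε (the empty string): either it has an ε-production, or it has a production whose right-hand side consists entirely of nullable non-terminals.

There are no ε-productions, so no non-terminal can derive ε.
No non-terminals are nullable.

Answer: None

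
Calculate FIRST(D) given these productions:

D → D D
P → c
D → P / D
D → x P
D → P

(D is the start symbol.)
To compute FIRST(D), examine every production with D on the left-hand side, reading each right-hand side left to right until a non-nullable symbol is reached.

FIRST sets of the other non-terminals involved (by the same procedure, iterated to a fixed point):
  FIRST(P) = { 'c' }

From D → D D:
  - D is the symbol being defined: contributes nothing new
    D is not nullable, so stop
From D → P / D:
  - P is a non-terminal: add FIRST(P) \ {ε} = { 'c' }
    P is not nullable, so stop
From D → x P:
  - x is a terminal: add 'x' and stop
From D → P:
  - P is a non-terminal: add FIRST(P) \ {ε} = { 'c' }
    P is not nullable, so stop

Collecting: FIRST(D) = { 'c', 'x' }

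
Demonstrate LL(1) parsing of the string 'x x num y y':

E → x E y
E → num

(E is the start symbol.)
Stack is shown with the top on the left.

Stack      Input          Action
--------------------------------
E $        x x num y y $  output E → x E y
x E y $    x x num y y $  match 'x'
E y $      x num y y $    output E → x E y
x E y y $  x num y y $    match 'x'
E y y $    num y y $      output E → num
num y y $  num y y $      match 'num'
y y $      y y $          match 'y'
y $        y $            match 'y'
$          $              accept

The string is accepted.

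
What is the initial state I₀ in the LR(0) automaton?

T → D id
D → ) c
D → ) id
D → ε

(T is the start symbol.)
{ [D → . ) c], [D → . ) id], [D → .], [T → . D id], [T' → . T] }

First, augment the grammar with T' → T
I₀ = CLOSURE({ [T' → . T] }):
  [T' → . T] has the dot before T: add [T → . D id]
  [T → . D id] has the dot before D: add [D → . ) c], [D → . ) id], [D → .]
No further items can be added.

I₀ = { [D → . ) c], [D → . ) id], [D → .], [T → . D id], [T' → . T] }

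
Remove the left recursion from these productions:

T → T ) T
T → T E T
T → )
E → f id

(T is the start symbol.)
T → ) T'
T' → ) T T'
T' → E T T'
T' → ε
E → f id

T is directly left-recursive. The standard transformation for
  A → A α₁ | ... | A α_m | β₁ | ... | β_n
is
  A  → β₁ A' | ... | β_n A'
  A' → α₁ A' | ... | α_m A' | ε

T → ) becomes T → ) T'
T → T ) T becomes T' → ) T T'
T → T E T becomes T' → E T T'
Add T' → ε

Productions for other non-terminals are unchanged:
  E → f id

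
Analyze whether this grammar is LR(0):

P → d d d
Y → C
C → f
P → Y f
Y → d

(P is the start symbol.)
Augment with P' → P and build the canonical LR(0) collection (I0 = CLOSURE({[P' → . P]}), then GOTO on every symbol after a dot until no new states appear). It has 9 states:
  I0: { [C → . f], [P → . Y f], [P → . d d d], [P' → . P], [Y → . C], [Y → . d] }  — shift
  I1: { [Y → C .] }  — reduce
  I2: { [P' → P .] }  — accept
  I3: { [P → Y . f] }  — shift
  I4: { [P → d . d d], [Y → d .] }  — shift, reduce
  I5: { [C → f .] }  — reduce
  I6: { [P → d d . d] }  — shift
  I7: { [P → d d d .] }  — reduce
  I8: { [P → Y f .] }  — reduce

Conflict in state I4:
  Shift-reduce conflict between [Y → d .] and [P → d . d d]
So the grammar is NOT LR(0).

Answer: No. Shift-reduce conflict between [Y → d .] and [P → d . d d]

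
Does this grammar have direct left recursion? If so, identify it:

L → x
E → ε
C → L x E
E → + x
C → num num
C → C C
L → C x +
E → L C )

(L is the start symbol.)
L → x: starts with x
E → ε: starts with ε
C → L x E: starts with L
E → + x: starts with '+'
C → num num: starts with num
C → C C: LEFT RECURSIVE (starts with C)
L → C x +: starts with C
E → L C ): starts with L

The grammar has direct left recursion on: C.

Answer: Yes, C is left-recursive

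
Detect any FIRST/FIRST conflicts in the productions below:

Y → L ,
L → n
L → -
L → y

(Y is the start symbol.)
A FIRST/FIRST conflict occurs when two productions N → α and N → β for the same non-terminal have FIRST(α) ∩ FIRST(β) ≠ ∅ (with ε ∈ FIRST of a nullable right-hand side, so two nullable alternatives also conflict).

Productions for L:
  L → n: FIRST = { 'n' }
  L → -: FIRST = { '-' }
  L → y: FIRST = { 'y' }
Y has only one production, so no FIRST/FIRST conflict is possible there.

All alternatives of each non-terminal have pairwise disjoint FIRST sets.

Answer: No FIRST/FIRST conflicts.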